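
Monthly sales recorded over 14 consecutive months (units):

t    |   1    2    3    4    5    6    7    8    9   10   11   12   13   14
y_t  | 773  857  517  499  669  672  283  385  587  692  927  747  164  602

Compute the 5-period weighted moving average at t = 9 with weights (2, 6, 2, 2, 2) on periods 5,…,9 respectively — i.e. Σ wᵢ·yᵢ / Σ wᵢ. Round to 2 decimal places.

562.86

Weighted sum: 2·669 + 6·672 + 2·283 + 2·385 + 2·587 = 1338 + 4032 + 566 + 770 + 1174 = 7880
Weight total: 2 + 6 + 2 + 2 + 2 = 14
WMA = 7880 / 14 = 562.86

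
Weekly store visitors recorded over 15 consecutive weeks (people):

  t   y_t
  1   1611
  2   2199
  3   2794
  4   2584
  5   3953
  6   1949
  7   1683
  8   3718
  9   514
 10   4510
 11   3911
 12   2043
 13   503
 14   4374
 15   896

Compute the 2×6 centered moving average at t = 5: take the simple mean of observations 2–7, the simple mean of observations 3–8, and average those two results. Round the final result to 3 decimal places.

Sum over 2–7: 2199 + 2794 + 2584 + 3953 + 1949 + 1683 = 15162
Sum over 3–8: 2794 + 2584 + 3953 + 1949 + 1683 + 3718 = 16681
CMA at t=5 = (15162 + 16681) / (2·6) = 31843 / 12 = 2653.583

2653.583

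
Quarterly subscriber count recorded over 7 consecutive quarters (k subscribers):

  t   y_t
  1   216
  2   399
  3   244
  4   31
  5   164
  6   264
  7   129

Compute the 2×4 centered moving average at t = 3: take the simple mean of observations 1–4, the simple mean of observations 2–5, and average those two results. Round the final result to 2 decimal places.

Sum over 1–4: 216 + 399 + 244 + 31 = 890
Sum over 2–5: 399 + 244 + 31 + 164 = 838
CMA at t=3 = (890 + 838) / (2·4) = 1728 / 8 = 216.00

216.00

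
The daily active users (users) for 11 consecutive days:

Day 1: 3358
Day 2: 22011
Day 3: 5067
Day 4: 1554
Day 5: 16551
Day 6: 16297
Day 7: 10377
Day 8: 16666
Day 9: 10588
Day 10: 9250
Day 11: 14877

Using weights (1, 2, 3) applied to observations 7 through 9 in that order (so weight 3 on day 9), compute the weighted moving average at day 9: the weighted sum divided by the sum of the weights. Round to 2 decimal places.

Weighted sum: 1·10377 + 2·16666 + 3·10588 = 10377 + 33332 + 31764 = 75473
Weight total: 1 + 2 + 3 = 6
WMA = 75473 / 6 = 12578.83

12578.83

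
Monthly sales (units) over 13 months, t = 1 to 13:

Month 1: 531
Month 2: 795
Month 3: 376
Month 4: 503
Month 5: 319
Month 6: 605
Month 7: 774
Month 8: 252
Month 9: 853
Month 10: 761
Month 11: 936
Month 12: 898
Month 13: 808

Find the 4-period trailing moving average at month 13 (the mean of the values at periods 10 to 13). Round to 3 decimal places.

Sum of periods 10–13: 761 + 936 + 898 + 808 = 3403
Divide by 4: 3403 / 4 = 850.750

850.750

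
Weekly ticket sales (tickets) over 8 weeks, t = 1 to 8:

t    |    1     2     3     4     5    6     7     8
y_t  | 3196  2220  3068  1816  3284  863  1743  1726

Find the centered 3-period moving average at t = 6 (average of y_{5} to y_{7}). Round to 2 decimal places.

Sum of periods 5–7: 3284 + 863 + 1743 = 5890
Divide by 3: 5890 / 3 = 1963.33

1963.33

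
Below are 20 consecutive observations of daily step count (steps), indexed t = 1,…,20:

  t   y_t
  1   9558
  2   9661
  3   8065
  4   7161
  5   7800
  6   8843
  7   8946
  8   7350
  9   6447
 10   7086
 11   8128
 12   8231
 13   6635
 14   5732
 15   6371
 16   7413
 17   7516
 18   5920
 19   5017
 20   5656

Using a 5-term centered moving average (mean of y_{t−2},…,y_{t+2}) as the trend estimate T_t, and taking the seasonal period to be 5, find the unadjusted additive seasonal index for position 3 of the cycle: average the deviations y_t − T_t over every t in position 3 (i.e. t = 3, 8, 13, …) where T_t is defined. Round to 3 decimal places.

Season position 3 occurs at t = 3, 8, 13, 18 (where T_t is defined).
t=3: T_3 = 8449.00000; y_3 − T_3 = 8065 − 8449.00000 = -384.00000
t=8: T_8 = 7734.40000; y_8 − T_8 = 7350 − 7734.40000 = -384.40000
t=13: T_13 = 7019.40000; y_13 − T_13 = 6635 − 7019.40000 = -384.40000
t=18: T_18 = 6304.40000; y_18 − T_18 = 5920 − 6304.40000 = -384.40000
Mean deviation: (-384.00000 + -384.40000 + -384.40000 + -384.40000) / 4 = -384.300

-384.300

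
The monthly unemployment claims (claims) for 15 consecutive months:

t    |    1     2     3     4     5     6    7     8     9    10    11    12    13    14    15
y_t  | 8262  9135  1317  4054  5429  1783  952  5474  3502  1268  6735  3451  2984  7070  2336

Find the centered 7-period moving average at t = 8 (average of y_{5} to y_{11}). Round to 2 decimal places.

Sum of periods 5–11: 5429 + 1783 + 952 + 5474 + 3502 + 1268 + 6735 = 25143
Divide by 7: 25143 / 7 = 3591.86

3591.86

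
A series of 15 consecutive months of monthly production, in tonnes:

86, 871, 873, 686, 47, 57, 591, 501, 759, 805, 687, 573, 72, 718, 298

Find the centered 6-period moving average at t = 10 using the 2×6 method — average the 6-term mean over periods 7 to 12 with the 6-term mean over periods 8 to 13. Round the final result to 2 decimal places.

Sum over 7–12: 591 + 501 + 759 + 805 + 687 + 573 = 3916
Sum over 8–13: 501 + 759 + 805 + 687 + 573 + 72 = 3397
CMA at t=10 = (3916 + 3397) / (2·6) = 7313 / 12 = 609.42

609.42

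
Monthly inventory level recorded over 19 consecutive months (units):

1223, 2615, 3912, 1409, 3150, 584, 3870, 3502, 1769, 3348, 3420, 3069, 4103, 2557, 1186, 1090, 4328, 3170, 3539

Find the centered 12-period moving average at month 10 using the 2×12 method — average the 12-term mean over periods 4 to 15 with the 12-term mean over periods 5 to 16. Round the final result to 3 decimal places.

Sum over 4–15: 1409 + 3150 + 584 + 3870 + 3502 + 1769 + 3348 + 3420 + 3069 + 4103 + 2557 + 1186 = 31967
Sum over 5–16: 3150 + 584 + 3870 + 3502 + 1769 + 3348 + 3420 + 3069 + 4103 + 2557 + 1186 + 1090 = 31648
CMA at t=10 = (31967 + 31648) / (2·12) = 63615 / 24 = 2650.625

2650.625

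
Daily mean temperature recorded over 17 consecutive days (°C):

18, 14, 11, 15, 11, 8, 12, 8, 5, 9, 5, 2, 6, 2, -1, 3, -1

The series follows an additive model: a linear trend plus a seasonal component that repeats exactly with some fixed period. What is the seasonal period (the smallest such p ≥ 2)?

First differences y_{t+1} − y_t: -4, -3, 4, -4, -3, 4, -4, -3, …
The difference pattern repeats every 3 terms and not for any smaller step, so p = 3.

3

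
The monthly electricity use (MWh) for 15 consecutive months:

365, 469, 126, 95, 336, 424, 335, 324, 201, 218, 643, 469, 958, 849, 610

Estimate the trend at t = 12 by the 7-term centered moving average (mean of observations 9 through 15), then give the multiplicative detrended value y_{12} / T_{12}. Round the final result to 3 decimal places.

0.832

Trend T_12 = (201 + 218 + 643 + 469 + 958 + 849 + 610) / 7 = 3948/7 = 564.00000
Ratio to trend: 469 / 564.00000 = 0.832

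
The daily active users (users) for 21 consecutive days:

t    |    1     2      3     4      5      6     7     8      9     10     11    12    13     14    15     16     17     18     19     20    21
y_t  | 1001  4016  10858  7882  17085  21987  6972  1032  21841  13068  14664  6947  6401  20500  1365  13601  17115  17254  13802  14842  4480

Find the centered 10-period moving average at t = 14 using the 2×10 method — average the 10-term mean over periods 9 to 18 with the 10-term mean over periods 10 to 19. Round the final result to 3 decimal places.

Sum over 9–18: 21841 + 13068 + 14664 + 6947 + 6401 + 20500 + 1365 + 13601 + 17115 + 17254 = 132756
Sum over 10–19: 13068 + 14664 + 6947 + 6401 + 20500 + 1365 + 13601 + 17115 + 17254 + 13802 = 124717
CMA at t=14 = (132756 + 124717) / (2·10) = 257473 / 20 = 12873.650

12873.650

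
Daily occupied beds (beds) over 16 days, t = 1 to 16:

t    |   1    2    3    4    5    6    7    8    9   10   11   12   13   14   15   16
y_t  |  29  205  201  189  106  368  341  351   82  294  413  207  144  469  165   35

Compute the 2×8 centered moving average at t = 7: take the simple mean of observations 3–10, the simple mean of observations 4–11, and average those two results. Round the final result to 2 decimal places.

254.75

Sum over 3–10: 201 + 189 + 106 + 368 + 341 + 351 + 82 + 294 = 1932
Sum over 4–11: 189 + 106 + 368 + 341 + 351 + 82 + 294 + 413 = 2144
CMA at t=7 = (1932 + 2144) / (2·8) = 4076 / 16 = 254.75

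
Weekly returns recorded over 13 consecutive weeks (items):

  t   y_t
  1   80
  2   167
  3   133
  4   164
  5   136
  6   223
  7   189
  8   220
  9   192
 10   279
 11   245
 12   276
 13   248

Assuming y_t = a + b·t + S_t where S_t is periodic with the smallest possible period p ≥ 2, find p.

4

First differences y_{t+1} − y_t: 87, -34, 31, -28, 87, -34, 31, -28, 87, -34, …
The difference pattern repeats every 4 terms and not for any smaller step, so p = 4.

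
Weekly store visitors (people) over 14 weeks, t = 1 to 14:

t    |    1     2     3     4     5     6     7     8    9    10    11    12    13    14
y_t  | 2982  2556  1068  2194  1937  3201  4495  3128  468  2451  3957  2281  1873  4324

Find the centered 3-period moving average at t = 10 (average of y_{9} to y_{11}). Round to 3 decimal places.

2292.000

Sum of periods 9–11: 468 + 2451 + 3957 = 6876
Divide by 3: 6876 / 3 = 2292.000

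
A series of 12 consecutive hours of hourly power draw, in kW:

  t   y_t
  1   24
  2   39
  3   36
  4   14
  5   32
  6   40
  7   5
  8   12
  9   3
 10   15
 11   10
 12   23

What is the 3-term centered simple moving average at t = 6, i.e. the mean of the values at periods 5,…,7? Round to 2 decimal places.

25.67

Sum of periods 5–7: 32 + 40 + 5 = 77
Divide by 3: 77 / 3 = 25.67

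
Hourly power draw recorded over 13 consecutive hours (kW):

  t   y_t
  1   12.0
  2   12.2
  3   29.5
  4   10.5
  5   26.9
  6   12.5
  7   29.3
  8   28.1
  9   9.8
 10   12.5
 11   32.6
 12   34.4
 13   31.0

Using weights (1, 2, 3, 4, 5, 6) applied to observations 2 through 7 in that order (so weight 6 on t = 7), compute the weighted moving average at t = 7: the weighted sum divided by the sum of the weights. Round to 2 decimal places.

Weighted sum: 1·12.2 + 2·29.5 + 3·10.5 + 4·26.9 + 5·12.5 + 6·29.3 = 12.2 + 59.0 + 31.5 + 107.6 + 62.5 + 175.8 = 448.6
Weight total: 1 + 2 + 3 + 4 + 5 + 6 = 21
WMA = 448.6 / 21 = 21.36

21.36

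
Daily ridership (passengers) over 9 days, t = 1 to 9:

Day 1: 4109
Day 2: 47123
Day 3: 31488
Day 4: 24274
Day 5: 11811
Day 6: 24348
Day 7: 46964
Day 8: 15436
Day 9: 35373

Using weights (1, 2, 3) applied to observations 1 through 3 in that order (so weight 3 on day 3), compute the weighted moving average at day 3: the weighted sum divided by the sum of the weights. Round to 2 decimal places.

32136.50

Weighted sum: 1·4109 + 2·47123 + 3·31488 = 4109 + 94246 + 94464 = 192819
Weight total: 1 + 2 + 3 = 6
WMA = 192819 / 6 = 32136.50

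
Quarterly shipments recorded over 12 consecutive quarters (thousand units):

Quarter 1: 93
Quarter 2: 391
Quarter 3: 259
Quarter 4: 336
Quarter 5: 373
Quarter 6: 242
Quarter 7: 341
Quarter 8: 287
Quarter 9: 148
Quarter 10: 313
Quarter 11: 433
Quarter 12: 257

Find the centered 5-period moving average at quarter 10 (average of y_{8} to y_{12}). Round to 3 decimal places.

Sum of periods 8–12: 287 + 148 + 313 + 433 + 257 = 1438
Divide by 5: 1438 / 5 = 287.600

287.600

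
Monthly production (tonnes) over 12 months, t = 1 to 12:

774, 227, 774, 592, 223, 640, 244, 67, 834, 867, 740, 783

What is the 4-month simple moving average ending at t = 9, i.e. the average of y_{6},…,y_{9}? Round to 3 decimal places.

Sum of periods 6–9: 640 + 244 + 67 + 834 = 1785
Divide by 4: 1785 / 4 = 446.250

446.250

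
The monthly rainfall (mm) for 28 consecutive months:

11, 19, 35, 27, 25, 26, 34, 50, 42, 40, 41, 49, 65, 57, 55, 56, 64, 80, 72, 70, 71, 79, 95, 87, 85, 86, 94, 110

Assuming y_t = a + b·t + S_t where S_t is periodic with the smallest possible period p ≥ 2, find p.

First differences y_{t+1} − y_t: 8, 16, -8, -2, 1, 8, 16, -8, -2, 1, 8, 16, …
The difference pattern repeats every 5 terms and not for any smaller step, so p = 5.

5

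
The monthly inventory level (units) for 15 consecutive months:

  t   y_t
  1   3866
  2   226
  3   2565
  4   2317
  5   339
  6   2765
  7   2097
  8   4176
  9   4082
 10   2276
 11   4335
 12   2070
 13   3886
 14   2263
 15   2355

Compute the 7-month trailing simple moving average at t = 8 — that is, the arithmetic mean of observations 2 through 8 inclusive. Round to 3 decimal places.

Sum of periods 2–8: 226 + 2565 + 2317 + 339 + 2765 + 2097 + 4176 = 14485
Divide by 7: 14485 / 7 = 2069.286

2069.286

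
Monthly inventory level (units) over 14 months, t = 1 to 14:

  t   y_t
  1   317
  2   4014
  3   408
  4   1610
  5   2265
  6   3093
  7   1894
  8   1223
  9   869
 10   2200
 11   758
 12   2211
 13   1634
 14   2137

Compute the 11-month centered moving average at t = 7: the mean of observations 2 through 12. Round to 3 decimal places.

1867.727

Sum of periods 2–12: 4014 + 408 + 1610 + 2265 + 3093 + 1894 + 1223 + 869 + 2200 + 758 + 2211 = 20545
Divide by 11: 20545 / 11 = 1867.727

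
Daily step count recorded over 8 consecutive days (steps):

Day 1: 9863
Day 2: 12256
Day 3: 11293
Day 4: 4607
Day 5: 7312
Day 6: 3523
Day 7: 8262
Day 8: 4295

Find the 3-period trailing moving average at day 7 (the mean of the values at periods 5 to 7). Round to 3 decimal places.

6365.667

Sum of periods 5–7: 7312 + 3523 + 8262 = 19097
Divide by 3: 19097 / 3 = 6365.667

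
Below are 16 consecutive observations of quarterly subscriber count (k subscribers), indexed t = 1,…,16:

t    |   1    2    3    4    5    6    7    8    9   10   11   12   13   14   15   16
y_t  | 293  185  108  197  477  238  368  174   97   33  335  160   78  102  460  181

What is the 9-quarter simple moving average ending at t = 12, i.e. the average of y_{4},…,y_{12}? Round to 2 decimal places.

Sum of periods 4–12: 197 + 477 + 238 + 368 + 174 + 97 + 33 + 335 + 160 = 2079
Divide by 9: 2079 / 9 = 231.00

231.00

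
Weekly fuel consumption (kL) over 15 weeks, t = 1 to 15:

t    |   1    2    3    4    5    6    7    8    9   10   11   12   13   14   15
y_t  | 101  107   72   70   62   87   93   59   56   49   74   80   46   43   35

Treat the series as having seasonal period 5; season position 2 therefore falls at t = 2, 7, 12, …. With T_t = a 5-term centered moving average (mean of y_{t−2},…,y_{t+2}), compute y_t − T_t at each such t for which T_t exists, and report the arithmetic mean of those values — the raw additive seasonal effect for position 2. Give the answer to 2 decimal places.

21.60

Season position 2 occurs at t = 7, 12 (where T_t is defined).
t=7: T_7 = 71.4000; y_7 − T_7 = 93 − 71.4000 = 21.6000
t=12: T_12 = 58.4000; y_12 − T_12 = 80 − 58.4000 = 21.6000
Mean deviation: (21.6000 + 21.6000) / 2 = 21.60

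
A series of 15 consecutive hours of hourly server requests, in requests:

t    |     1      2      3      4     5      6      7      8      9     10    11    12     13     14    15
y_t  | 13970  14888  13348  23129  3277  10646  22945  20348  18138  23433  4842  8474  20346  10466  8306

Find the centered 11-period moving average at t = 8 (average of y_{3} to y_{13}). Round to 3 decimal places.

15356.909

Sum of periods 3–13: 13348 + 23129 + 3277 + 10646 + 22945 + 20348 + 18138 + 23433 + 4842 + 8474 + 20346 = 168926
Divide by 11: 168926 / 11 = 15356.909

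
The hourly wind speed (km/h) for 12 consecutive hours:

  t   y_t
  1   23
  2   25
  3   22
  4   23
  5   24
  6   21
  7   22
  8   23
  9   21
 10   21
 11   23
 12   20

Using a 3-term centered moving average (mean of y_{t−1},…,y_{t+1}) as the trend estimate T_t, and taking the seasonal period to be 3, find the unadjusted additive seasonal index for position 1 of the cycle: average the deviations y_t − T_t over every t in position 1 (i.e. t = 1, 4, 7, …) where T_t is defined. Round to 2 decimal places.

-0.22

Season position 1 occurs at t = 4, 7, 10 (where T_t is defined).
t=4: T_4 = 23.0000; y_4 − T_4 = 23 − 23.0000 = 0.0000
t=7: T_7 = 22.0000; y_7 − T_7 = 22 − 22.0000 = 0.0000
t=10: T_10 = 21.6667; y_10 − T_10 = 21 − 21.6667 = -0.6667
Mean deviation: (0.0000 + 0.0000 + -0.6667) / 3 = -0.22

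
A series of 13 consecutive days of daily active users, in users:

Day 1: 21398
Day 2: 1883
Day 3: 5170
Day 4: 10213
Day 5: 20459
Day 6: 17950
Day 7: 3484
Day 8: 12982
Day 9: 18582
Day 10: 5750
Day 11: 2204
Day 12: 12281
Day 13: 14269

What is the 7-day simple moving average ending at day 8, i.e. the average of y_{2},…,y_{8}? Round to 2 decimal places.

10305.86

Sum of periods 2–8: 1883 + 5170 + 10213 + 20459 + 17950 + 3484 + 12982 = 72141
Divide by 7: 72141 / 7 = 10305.86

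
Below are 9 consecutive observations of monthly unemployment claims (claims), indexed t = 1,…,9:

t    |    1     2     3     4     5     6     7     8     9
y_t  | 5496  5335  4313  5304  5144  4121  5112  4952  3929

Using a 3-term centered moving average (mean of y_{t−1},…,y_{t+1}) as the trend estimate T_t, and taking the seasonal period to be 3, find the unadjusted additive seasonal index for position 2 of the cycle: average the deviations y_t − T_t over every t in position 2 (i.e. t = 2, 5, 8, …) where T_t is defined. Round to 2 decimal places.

287.44

Season position 2 occurs at t = 2, 5, 8 (where T_t is defined).
t=2: T_2 = 5048.0000; y_2 − T_2 = 5335 − 5048.0000 = 287.0000
t=5: T_5 = 4856.3333; y_5 − T_5 = 5144 − 4856.3333 = 287.6667
t=8: T_8 = 4664.3333; y_8 − T_8 = 4952 − 4664.3333 = 287.6667
Mean deviation: (287.0000 + 287.6667 + 287.6667) / 3 = 287.44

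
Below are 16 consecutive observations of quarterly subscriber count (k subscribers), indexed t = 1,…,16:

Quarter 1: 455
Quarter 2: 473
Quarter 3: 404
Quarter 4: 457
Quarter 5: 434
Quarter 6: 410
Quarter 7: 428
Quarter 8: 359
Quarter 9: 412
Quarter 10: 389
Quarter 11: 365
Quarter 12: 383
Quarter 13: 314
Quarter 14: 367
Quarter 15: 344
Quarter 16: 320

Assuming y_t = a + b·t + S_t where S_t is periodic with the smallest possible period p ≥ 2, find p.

First differences y_{t+1} − y_t: 18, -69, 53, -23, -24, 18, -69, 53, -23, -24, 18, -69, …
The difference pattern repeats every 5 terms and not for any smaller step, so p = 5.

5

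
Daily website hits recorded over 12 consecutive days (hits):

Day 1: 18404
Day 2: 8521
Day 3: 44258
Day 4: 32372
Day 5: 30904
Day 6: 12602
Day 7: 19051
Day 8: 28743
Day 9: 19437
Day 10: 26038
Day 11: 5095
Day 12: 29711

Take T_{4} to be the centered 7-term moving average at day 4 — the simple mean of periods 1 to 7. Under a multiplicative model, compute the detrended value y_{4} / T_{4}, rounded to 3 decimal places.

1.364

Trend T_4 = (18404 + 8521 + 44258 + 32372 + 30904 + 12602 + 19051) / 7 = 166112/7 = 23730.28571
Ratio to trend: 32372 / 23730.28571 = 1.364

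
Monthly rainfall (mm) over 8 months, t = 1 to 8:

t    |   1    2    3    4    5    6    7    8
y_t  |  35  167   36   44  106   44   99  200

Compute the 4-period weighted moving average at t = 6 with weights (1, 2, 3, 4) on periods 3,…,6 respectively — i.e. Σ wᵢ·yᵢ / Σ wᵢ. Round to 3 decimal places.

61.800

Weighted sum: 1·36 + 2·44 + 3·106 + 4·44 = 36 + 88 + 318 + 176 = 618
Weight total: 1 + 2 + 3 + 4 = 10
WMA = 618 / 10 = 61.800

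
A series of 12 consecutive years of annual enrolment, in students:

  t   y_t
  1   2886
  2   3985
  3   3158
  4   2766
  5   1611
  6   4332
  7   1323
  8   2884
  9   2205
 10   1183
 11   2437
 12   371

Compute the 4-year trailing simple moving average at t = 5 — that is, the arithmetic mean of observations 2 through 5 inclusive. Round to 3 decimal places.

2880.000

Sum of periods 2–5: 3985 + 3158 + 2766 + 1611 = 11520
Divide by 4: 11520 / 4 = 2880.000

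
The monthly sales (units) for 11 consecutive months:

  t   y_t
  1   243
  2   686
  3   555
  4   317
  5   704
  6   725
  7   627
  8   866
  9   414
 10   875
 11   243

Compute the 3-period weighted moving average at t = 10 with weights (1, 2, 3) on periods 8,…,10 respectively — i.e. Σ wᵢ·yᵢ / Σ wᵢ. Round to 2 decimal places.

719.83

Weighted sum: 1·866 + 2·414 + 3·875 = 866 + 828 + 2625 = 4319
Weight total: 1 + 2 + 3 = 6
WMA = 4319 / 6 = 719.83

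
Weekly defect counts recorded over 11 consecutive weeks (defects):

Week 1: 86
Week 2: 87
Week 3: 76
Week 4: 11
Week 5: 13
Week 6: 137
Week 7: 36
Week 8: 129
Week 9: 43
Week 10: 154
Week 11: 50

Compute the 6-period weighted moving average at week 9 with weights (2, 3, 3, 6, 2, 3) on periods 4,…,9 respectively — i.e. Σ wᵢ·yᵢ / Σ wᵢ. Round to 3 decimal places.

Weighted sum: 2·11 + 3·13 + 3·137 + 6·36 + 2·129 + 3·43 = 22 + 39 + 411 + 216 + 258 + 129 = 1075
Weight total: 2 + 3 + 3 + 6 + 2 + 3 = 19
WMA = 1075 / 19 = 56.579

56.579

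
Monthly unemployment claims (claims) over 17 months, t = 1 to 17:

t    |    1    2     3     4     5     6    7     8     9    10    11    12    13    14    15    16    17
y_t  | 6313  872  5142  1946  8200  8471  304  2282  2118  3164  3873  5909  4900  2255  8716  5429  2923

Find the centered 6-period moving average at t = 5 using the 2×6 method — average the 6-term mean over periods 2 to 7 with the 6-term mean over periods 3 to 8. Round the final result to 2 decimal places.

Sum over 2–7: 872 + 5142 + 1946 + 8200 + 8471 + 304 = 24935
Sum over 3–8: 5142 + 1946 + 8200 + 8471 + 304 + 2282 = 26345
CMA at t=5 = (24935 + 26345) / (2·6) = 51280 / 12 = 4273.33

4273.33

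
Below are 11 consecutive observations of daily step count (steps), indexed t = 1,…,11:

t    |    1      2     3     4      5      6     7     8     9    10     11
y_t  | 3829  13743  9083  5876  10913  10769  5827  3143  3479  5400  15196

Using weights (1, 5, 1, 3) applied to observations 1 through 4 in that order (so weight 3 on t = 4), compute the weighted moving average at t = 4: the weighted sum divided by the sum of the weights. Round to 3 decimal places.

Weighted sum: 1·3829 + 5·13743 + 1·9083 + 3·5876 = 3829 + 68715 + 9083 + 17628 = 99255
Weight total: 1 + 5 + 1 + 3 = 10
WMA = 99255 / 10 = 9925.500

9925.500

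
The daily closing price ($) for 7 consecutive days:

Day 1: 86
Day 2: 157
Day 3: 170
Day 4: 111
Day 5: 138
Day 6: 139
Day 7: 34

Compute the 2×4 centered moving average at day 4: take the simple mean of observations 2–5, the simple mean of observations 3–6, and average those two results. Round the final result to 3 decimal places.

Sum over 2–5: 157 + 170 + 111 + 138 = 576
Sum over 3–6: 170 + 111 + 138 + 139 = 558
CMA at t=4 = (576 + 558) / (2·4) = 1134 / 8 = 141.750

141.750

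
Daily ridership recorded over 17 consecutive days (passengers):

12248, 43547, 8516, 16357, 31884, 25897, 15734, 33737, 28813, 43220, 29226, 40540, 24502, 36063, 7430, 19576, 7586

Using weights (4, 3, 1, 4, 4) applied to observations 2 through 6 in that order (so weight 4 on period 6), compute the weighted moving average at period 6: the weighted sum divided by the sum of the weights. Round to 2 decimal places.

Weighted sum: 4·43547 + 3·8516 + 1·16357 + 4·31884 + 4·25897 = 174188 + 25548 + 16357 + 127536 + 103588 = 447217
Weight total: 4 + 3 + 1 + 4 + 4 = 16
WMA = 447217 / 16 = 27951.06

27951.06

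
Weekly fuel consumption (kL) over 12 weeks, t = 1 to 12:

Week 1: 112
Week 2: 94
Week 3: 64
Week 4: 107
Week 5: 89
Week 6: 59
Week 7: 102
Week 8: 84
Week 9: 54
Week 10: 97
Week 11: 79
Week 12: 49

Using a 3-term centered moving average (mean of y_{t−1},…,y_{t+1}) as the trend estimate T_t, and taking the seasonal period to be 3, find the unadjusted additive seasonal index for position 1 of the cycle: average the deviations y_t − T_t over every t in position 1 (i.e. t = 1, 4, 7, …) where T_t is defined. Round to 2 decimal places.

Season position 1 occurs at t = 4, 7, 10 (where T_t is defined).
t=4: T_4 = 86.6667; y_4 − T_4 = 107 − 86.6667 = 20.3333
t=7: T_7 = 81.6667; y_7 − T_7 = 102 − 81.6667 = 20.3333
t=10: T_10 = 76.6667; y_10 − T_10 = 97 − 76.6667 = 20.3333
Mean deviation: (20.3333 + 20.3333 + 20.3333) / 3 = 20.33

20.33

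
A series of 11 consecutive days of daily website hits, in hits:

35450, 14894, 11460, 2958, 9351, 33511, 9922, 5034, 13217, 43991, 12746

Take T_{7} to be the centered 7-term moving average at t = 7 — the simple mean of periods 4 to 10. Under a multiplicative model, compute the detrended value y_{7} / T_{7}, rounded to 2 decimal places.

Trend T_7 = (2958 + 9351 + 33511 + 9922 + 5034 + 13217 + 43991) / 7 = 117984/7 = 16854.8571
Ratio to trend: 9922 / 16854.8571 = 0.59

0.59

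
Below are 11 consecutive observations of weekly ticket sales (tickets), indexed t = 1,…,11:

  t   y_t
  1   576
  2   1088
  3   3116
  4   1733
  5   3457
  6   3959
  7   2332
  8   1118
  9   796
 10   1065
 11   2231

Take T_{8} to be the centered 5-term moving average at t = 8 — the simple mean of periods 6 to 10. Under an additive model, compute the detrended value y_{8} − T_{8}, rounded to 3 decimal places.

Trend T_8 = (3959 + 2332 + 1118 + 796 + 1065) / 5 = 9270/5 = 1854.00000
Detrended value: 1118 − 1854.00000 = -736.000

-736.000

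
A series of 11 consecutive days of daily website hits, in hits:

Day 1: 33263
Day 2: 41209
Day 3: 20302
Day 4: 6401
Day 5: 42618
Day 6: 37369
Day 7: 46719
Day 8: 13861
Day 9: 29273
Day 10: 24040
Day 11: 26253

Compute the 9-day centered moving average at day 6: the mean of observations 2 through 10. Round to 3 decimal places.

Sum of periods 2–10: 41209 + 20302 + 6401 + 42618 + 37369 + 46719 + 13861 + 29273 + 24040 = 261792
Divide by 9: 261792 / 9 = 29088.000

29088.000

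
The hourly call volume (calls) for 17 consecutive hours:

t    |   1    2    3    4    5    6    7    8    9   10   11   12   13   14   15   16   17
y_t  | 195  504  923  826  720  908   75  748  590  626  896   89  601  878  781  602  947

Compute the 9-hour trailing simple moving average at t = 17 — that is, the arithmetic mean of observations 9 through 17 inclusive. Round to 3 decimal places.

667.778

Sum of periods 9–17: 590 + 626 + 896 + 89 + 601 + 878 + 781 + 602 + 947 = 6010
Divide by 9: 6010 / 9 = 667.778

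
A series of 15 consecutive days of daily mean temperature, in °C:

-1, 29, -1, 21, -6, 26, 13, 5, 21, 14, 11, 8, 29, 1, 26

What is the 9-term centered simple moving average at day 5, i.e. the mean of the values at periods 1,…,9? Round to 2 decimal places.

Sum of periods 1–9: (-1) + 29 + (-1) + 21 + (-6) + 26 + 13 + 5 + 21 = 107
Divide by 9: 107 / 9 = 11.89

11.89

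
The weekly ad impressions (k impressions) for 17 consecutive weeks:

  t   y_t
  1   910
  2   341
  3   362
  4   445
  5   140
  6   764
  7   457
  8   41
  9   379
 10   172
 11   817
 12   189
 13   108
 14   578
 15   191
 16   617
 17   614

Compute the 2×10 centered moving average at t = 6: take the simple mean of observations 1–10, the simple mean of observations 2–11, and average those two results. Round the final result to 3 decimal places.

396.450

Sum over 1–10: 910 + 341 + 362 + 445 + 140 + 764 + 457 + 41 + 379 + 172 = 4011
Sum over 2–11: 341 + 362 + 445 + 140 + 764 + 457 + 41 + 379 + 172 + 817 = 3918
CMA at t=6 = (4011 + 3918) / (2·10) = 7929 / 20 = 396.450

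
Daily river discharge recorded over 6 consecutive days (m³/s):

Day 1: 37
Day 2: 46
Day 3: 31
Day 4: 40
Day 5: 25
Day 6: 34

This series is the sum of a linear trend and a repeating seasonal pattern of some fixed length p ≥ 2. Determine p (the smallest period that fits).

First differences y_{t+1} − y_t: 9, -15, 9, -15, 9, …
The difference pattern repeats every 2 terms and not for any smaller step, so p = 2.

2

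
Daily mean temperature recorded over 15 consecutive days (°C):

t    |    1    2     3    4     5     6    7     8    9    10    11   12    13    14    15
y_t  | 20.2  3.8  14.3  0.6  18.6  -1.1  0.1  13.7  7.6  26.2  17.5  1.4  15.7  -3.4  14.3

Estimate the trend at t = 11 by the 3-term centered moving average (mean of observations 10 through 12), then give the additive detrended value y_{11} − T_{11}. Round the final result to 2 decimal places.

2.47

Trend T_11 = (26.2 + 17.5 + 1.4) / 3 = 45.1/3 = 15.0333
Detrended value: 17.5 − 15.0333 = 2.47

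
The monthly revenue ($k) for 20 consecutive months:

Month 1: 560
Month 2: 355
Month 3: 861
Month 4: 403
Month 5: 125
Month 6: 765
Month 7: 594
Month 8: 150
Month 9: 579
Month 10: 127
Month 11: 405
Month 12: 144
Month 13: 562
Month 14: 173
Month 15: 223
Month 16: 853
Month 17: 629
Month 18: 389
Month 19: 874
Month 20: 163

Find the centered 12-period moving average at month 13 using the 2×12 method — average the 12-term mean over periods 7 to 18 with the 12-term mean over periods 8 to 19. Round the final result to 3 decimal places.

Sum over 7–18: 594 + 150 + 579 + 127 + 405 + 144 + 562 + 173 + 223 + 853 + 629 + 389 = 4828
Sum over 8–19: 150 + 579 + 127 + 405 + 144 + 562 + 173 + 223 + 853 + 629 + 389 + 874 = 5108
CMA at t=13 = (4828 + 5108) / (2·12) = 9936 / 24 = 414.000

414.000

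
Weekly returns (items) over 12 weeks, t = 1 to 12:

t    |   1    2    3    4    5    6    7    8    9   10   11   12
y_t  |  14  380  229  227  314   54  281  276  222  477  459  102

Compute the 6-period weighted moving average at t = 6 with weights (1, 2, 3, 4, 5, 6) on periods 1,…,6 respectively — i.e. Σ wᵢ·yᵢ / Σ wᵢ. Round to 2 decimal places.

Weighted sum: 1·14 + 2·380 + 3·229 + 4·227 + 5·314 + 6·54 = 14 + 760 + 687 + 908 + 1570 + 324 = 4263
Weight total: 1 + 2 + 3 + 4 + 5 + 6 = 21
WMA = 4263 / 21 = 203.00

203.00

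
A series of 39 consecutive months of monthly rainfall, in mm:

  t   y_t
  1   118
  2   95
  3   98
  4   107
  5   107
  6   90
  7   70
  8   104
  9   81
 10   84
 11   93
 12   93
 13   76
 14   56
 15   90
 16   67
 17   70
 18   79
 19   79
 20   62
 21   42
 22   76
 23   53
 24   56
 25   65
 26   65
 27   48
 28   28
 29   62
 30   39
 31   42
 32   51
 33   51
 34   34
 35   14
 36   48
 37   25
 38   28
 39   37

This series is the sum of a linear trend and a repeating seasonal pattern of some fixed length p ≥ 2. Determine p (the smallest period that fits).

First differences y_{t+1} − y_t: -23, 3, 9, 0, -17, -20, 34, -23, 3, 9, 0, -17, -20, 34, -23, 3, …
The difference pattern repeats every 7 terms and not for any smaller step, so p = 7.

7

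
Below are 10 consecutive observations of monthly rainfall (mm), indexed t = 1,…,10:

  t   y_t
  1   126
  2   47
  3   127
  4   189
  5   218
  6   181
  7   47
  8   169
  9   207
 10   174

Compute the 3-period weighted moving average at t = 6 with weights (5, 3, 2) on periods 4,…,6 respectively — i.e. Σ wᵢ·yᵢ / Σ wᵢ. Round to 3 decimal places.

Weighted sum: 5·189 + 3·218 + 2·181 = 945 + 654 + 362 = 1961
Weight total: 5 + 3 + 2 = 10
WMA = 1961 / 10 = 196.100

196.100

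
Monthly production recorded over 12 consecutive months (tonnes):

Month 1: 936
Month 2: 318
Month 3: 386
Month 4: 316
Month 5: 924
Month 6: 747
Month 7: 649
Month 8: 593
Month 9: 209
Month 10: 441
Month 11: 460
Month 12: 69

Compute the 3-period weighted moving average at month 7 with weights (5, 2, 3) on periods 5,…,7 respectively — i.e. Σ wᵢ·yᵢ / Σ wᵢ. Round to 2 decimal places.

Weighted sum: 5·924 + 2·747 + 3·649 = 4620 + 1494 + 1947 = 8061
Weight total: 5 + 2 + 3 = 10
WMA = 8061 / 10 = 806.10

806.10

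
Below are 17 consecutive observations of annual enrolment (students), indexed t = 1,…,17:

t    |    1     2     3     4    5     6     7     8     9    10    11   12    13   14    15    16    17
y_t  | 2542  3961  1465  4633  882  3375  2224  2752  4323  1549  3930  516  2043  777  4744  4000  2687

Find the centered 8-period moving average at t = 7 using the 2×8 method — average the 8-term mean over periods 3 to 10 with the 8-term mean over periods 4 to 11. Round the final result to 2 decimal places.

2804.44

Sum over 3–10: 1465 + 4633 + 882 + 3375 + 2224 + 2752 + 4323 + 1549 = 21203
Sum over 4–11: 4633 + 882 + 3375 + 2224 + 2752 + 4323 + 1549 + 3930 = 23668
CMA at t=7 = (21203 + 23668) / (2·8) = 44871 / 16 = 2804.44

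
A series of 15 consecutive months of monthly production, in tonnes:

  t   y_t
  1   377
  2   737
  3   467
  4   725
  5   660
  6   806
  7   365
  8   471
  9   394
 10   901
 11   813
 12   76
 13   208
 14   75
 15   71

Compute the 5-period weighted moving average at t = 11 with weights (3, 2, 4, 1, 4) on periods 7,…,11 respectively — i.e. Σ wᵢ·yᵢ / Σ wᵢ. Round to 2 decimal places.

554.71

Weighted sum: 3·365 + 2·471 + 4·394 + 1·901 + 4·813 = 1095 + 942 + 1576 + 901 + 3252 = 7766
Weight total: 3 + 2 + 4 + 1 + 4 = 14
WMA = 7766 / 14 = 554.71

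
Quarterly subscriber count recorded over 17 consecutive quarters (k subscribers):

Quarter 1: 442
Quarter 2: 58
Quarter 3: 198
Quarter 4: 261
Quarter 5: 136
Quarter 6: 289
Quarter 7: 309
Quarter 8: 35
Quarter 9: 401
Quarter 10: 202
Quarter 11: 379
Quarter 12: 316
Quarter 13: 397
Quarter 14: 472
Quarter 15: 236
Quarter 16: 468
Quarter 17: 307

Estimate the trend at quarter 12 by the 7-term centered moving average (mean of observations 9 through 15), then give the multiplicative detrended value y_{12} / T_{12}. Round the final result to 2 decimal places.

0.92

Trend T_12 = (401 + 202 + 379 + 316 + 397 + 472 + 236) / 7 = 2403/7 = 343.2857
Ratio to trend: 316 / 343.2857 = 0.92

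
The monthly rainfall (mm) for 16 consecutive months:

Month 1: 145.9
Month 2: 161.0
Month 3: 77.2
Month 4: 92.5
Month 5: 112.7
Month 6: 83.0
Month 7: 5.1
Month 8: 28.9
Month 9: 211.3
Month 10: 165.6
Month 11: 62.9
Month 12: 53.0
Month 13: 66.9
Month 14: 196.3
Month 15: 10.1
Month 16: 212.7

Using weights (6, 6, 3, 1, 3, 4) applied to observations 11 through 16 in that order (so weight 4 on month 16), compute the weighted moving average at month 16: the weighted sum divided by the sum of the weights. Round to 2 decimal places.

Weighted sum: 6·62.9 + 6·53.0 + 3·66.9 + 1·196.3 + 3·10.1 + 4·212.7 = 377.4 + 318.0 + 200.7 + 196.3 + 30.3 + 850.8 = 1973.5
Weight total: 6 + 6 + 3 + 1 + 3 + 4 = 23
WMA = 1973.5 / 23 = 85.80

85.80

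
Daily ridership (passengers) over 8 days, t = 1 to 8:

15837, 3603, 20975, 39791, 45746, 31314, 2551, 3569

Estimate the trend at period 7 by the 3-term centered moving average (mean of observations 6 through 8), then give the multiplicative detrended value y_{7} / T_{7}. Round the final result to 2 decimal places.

Trend T_7 = (31314 + 2551 + 3569) / 3 = 37434/3 = 12478.0000
Ratio to trend: 2551 / 12478.0000 = 0.20

0.20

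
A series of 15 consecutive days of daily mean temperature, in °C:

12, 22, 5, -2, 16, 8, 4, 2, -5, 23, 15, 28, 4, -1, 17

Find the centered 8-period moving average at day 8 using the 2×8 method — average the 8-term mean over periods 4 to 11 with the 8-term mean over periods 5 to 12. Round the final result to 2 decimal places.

9.50

Sum over 4–11: (-2) + 16 + 8 + 4 + 2 + (-5) + 23 + 15 = 61
Sum over 5–12: 16 + 8 + 4 + 2 + (-5) + 23 + 15 + 28 = 91
CMA at t=8 = (61 + 91) / (2·8) = 152 / 16 = 9.50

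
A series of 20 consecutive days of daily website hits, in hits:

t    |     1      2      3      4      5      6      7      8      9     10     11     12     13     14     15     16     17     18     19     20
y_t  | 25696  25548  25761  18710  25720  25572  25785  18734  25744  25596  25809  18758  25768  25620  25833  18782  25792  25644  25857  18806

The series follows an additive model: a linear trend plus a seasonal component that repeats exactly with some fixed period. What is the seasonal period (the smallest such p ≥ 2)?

First differences y_{t+1} − y_t: -148, 213, -7051, 7010, -148, 213, -7051, 7010, -148, 213, …
The difference pattern repeats every 4 terms and not for any smaller step, so p = 4.

4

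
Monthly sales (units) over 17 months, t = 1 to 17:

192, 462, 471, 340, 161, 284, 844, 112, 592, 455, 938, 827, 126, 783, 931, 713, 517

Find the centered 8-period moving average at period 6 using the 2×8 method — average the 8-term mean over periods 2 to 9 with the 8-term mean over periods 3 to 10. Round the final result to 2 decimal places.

Sum over 2–9: 462 + 471 + 340 + 161 + 284 + 844 + 112 + 592 = 3266
Sum over 3–10: 471 + 340 + 161 + 284 + 844 + 112 + 592 + 455 = 3259
CMA at t=6 = (3266 + 3259) / (2·8) = 6525 / 16 = 407.81

407.81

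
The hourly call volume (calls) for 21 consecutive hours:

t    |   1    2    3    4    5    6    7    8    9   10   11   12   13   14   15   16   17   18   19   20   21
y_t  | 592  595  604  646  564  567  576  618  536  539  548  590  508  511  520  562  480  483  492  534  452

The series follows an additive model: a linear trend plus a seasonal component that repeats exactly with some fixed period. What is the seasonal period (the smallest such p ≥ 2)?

First differences y_{t+1} − y_t: 3, 9, 42, -82, 3, 9, 42, -82, 3, 9, …
The difference pattern repeats every 4 terms and not for any smaller step, so p = 4.

4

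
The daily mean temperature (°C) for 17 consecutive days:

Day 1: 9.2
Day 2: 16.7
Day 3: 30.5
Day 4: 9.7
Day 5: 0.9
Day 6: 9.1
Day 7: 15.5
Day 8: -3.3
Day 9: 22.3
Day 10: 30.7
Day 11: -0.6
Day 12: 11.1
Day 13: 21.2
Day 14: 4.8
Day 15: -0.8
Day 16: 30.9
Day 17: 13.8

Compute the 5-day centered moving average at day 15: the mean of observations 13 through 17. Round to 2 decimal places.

Sum of periods 13–17: 21.2 + 4.8 + (-0.8) + 30.9 + 13.8 = 69.9
Divide by 5: 69.9 / 5 = 13.98

13.98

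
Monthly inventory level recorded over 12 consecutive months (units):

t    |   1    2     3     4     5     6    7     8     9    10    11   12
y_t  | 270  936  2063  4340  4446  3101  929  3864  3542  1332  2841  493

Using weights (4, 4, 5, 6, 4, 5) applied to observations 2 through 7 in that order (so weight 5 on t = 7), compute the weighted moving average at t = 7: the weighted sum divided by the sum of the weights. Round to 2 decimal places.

2765.04

Weighted sum: 4·936 + 4·2063 + 5·4340 + 6·4446 + 4·3101 + 5·929 = 3744 + 8252 + 21700 + 26676 + 12404 + 4645 = 77421
Weight total: 4 + 4 + 5 + 6 + 4 + 5 = 28
WMA = 77421 / 28 = 2765.04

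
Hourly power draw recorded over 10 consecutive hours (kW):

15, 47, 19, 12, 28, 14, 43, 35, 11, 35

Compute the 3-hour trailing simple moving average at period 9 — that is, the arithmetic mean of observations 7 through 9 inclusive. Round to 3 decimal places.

29.667

Sum of periods 7–9: 43 + 35 + 11 = 89
Divide by 3: 89 / 3 = 29.667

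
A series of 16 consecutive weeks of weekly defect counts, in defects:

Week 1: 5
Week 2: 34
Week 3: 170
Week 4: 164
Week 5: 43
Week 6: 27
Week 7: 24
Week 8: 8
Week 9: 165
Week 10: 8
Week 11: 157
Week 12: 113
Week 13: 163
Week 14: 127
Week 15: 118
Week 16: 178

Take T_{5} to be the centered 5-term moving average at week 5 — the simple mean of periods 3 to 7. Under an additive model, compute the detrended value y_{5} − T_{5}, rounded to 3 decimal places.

-42.600

Trend T_5 = (170 + 164 + 43 + 27 + 24) / 5 = 428/5 = 85.60000
Detrended value: 43 − 85.60000 = -42.600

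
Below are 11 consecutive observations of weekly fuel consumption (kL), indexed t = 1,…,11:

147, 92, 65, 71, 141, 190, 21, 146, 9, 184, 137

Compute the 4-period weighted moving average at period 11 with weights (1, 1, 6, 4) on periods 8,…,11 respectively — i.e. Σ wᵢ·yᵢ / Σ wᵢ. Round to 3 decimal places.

Weighted sum: 1·146 + 1·9 + 6·184 + 4·137 = 146 + 9 + 1104 + 548 = 1807
Weight total: 1 + 1 + 6 + 4 = 12
WMA = 1807 / 12 = 150.583

150.583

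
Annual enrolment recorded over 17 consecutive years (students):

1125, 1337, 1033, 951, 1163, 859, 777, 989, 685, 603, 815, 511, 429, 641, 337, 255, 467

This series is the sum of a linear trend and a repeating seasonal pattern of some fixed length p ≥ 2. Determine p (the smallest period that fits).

3

First differences y_{t+1} − y_t: 212, -304, -82, 212, -304, -82, 212, -304, …
The difference pattern repeats every 3 terms and not for any smaller step, so p = 3.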